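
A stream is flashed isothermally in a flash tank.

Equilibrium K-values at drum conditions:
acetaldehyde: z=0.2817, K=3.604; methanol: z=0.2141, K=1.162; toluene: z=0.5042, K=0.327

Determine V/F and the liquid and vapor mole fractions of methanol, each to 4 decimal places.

V/F = 0.3207, x_methanol = 0.2035, y_methanol = 0.2365

Material balance + equilibrium reduce to Σ zᵢ(Kᵢ−1)/(1+V/F(Kᵢ−1)) = 0.
g(0) = ΣzᵢKᵢ − 1 = 0.4289 and g(1) = 1 − Σzᵢ/Kᵢ = -0.8043, so a root lies in (0, 1).
Newton–Raphson from V/F = 0.5:
  V/F = 0.5000: g = -0.16068, g' = -0.8840 → V/F = 0.3182
  V/F = 0.3182: g = 0.00230, g' = -0.9461 → V/F = 0.3207
Converged at V/F = 0.3207.
Compositions from xᵢ = zᵢ/(1+V/F(Kᵢ−1)), yᵢ = Kᵢxᵢ:
  acetaldehyde: x = 0.1535, y = 0.5533
  methanol: x = 0.2035, y = 0.2365
  toluene: x = 0.6430, y = 0.2102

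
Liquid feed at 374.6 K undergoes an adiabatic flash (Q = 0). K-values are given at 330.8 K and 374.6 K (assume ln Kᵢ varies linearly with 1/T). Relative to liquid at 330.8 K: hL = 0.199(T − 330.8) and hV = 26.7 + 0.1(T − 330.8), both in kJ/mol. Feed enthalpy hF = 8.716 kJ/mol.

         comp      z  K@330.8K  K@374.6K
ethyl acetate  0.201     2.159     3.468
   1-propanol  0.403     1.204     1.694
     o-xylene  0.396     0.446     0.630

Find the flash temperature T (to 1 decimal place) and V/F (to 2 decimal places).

T = 332.8 K, V/F = 0.31

Adiabatic flash: solve Rachford–Rice at each trial T, then check hF = ψ·hV(T) + (1−ψ)·hL(T).
  T = 330.8 K: K = (2.159, 1.204, 0.446), RR gives ψ = 0.262, H_out = 7.004 kJ/mol
  T = 374.6 K: K = (3.468, 1.694, 0.630), RR gives ψ = 1.000, H_out = 31.080 kJ/mol
  T = 352.7 K: K = (2.777, 1.443, 0.536), RR gives ψ = 0.764, H_out = 23.108 kJ/mol
  T = 341.8 K: K = (2.460, 1.323, 0.490), RR gives ψ = 0.530, H_out = 15.767 kJ/mol
  T = 336.3 K: K = (2.307, 1.263, 0.468), RR gives ψ = 0.402, H_out = 11.617 kJ/mol
  T = 333.6 K: K = (2.234, 1.234, 0.457), RR gives ψ = 0.335, H_out = 9.420 kJ/mol
  T = 332.2 K: K = (2.196, 1.219, 0.452), RR gives ψ = 0.299, H_out = 8.230 kJ/mol
Linear interpolation between T = 332.2 (H_out = 8.230) and T = 333.6 (H_out = 9.420) on hF = 8.716 gives T ≈ 332.8 K, at which ψ = 0.31.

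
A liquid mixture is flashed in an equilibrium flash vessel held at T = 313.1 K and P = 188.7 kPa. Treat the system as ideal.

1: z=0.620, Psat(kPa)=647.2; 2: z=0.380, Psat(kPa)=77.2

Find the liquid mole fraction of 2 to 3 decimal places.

Raoult's law: Kᵢ = Pᵢˢᵃᵗ/P = Pᵢˢᵃᵗ/188.7.
  K_1 = 647.2/188.7 = 3.42978, K_2 = 77.2/188.7 = 0.40911
Binary case is linear: z₁(K₁−1)(1+β(K₂−1)) + z₂(K₂−1)(1+β(K₁−1)) = 0
⇒ β = [z₁(K₁−1)+z₂(K₂−1)] / [−(K₁−1)(K₂−1)] = 1.2819/1.4357 = 0.893
Compositions from xᵢ = zᵢ/(1+β(Kᵢ−1)), yᵢ = Kᵢxᵢ:
  1: x = 0.196, y = 0.671
  2: x = 0.804, y = 0.329

x_2 = 0.804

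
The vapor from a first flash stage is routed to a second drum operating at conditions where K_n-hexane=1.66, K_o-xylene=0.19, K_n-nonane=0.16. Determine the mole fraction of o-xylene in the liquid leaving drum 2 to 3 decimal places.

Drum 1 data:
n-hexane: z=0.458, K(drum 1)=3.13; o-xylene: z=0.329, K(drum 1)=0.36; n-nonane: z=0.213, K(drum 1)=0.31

x_o-xylene (drum 2) = 0.280

Drum 1:
Material balance + equilibrium reduce to Σ zᵢ(Kᵢ−1)/(1+ψ₁(Kᵢ−1)) = 0.
Feasibility: ΣzᵢKᵢ = 1.618, Σzᵢ/Kᵢ = 1.747 — both > 1, two phases present.
Newton iteration, ψ₁⁰ = 0.5:
  ψ₁ = 0.500: g = -0.0616, g' = -1.015 → ψ₁ = 0.439
Converged at ψ₁ = 0.439.
Drum-1 compositions:
  n-hexane: x = 0.237, y = 0.740
  o-xylene: x = 0.458, y = 0.165
  n-nonane: x = 0.306, y = 0.095
Drum-2 feed = drum-1 vapor: z₂ = (0.7404, 0.1648, 0.0948).
Drum 2:
Material balance + equilibrium reduce to Σ zᵢ(Kᵢ−1)/(1+ψ₂(Kᵢ−1)) = 0.
Check two-phase: ΣzᵢKᵢ = 1.276 > 1 and Σzᵢ/Kᵢ = 1.906 > 1, so g(0) = 0.276 > 0 and g(1) = -0.906 < 0.
Iterate (Newton) starting at ψ₂ = 0.5:
  ψ₂ = 0.500: g = 0.0059, g' = -0.687 → ψ₂ = 0.509
  ψ₂ = 0.509: g = -0.0000, g' = -0.697 → ψ₂ = 0.508
Converged at ψ₂ = 0.508.
  n-hexane: x = 0.554, y = 0.920
  o-xylene: x = 0.280, y = 0.053
  n-nonane: x = 0.165, y = 0.026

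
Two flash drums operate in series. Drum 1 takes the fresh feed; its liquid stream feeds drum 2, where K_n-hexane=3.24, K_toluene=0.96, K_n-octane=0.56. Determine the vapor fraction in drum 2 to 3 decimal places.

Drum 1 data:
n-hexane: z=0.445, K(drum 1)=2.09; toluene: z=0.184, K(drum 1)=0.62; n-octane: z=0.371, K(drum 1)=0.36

V/F (drum 2) = 0.696

Drum 1:
Newton iteration, ψ₁⁰ = 0.5:
  ψ₁ = 0.500: g = -0.1215, g' = -0.591 → ψ₁ = 0.294
  ψ₁ = 0.294: g = -0.0040, g' = -0.567 → ψ₁ = 0.287
Converged at ψ₁ = 0.287.
Drum-1 compositions:
  n-hexane: x = 0.339, y = 0.708
  toluene: x = 0.207, y = 0.128
  n-octane: x = 0.455, y = 0.164
Drum-2 feed = drum-1 liquid: z₂ = (0.3389, 0.2065, 0.4546).
Drum 2:
Newton–Raphson from ψ₂ = 0.5:
  ψ₂ = 0.500: g = 0.0932, g' = -0.523 → ψ₂ = 0.678
  ψ₂ = 0.678: g = 0.0078, g' = -0.447 → ψ₂ = 0.696
Converged at ψ₂ = 0.696.
  n-hexane: x = 0.132, y = 0.429
  toluene: x = 0.212, y = 0.204
  n-octane: x = 0.655, y = 0.367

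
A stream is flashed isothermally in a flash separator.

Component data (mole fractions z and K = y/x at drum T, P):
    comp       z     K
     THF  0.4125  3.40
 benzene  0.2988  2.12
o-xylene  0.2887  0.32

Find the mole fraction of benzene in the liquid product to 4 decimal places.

Let β = V/F and solve Σ zᵢ(Kᵢ−1)/(1+β(Kᵢ−1)) = 0.
Check two-phase: ΣzᵢKᵢ = 2.1283 > 1 and Σzᵢ/Kᵢ = 1.1645 > 1, so g(0) = 1.1283 > 0 and g(1) = -0.1645 < 0.
Iterate (Newton) starting at β = 0.59:
  β = 0.5900: g = 0.28342, g' = -0.9152 → β = 0.8997
  β = 0.8997: g = -0.02561, g' = -1.2168 → β = 0.8786
  β = 0.8786: g = -0.00056, g' = -1.1649 → β = 0.8781
Converged at β = 0.8781.
Compositions from xᵢ = zᵢ/(1+β(Kᵢ−1)), yᵢ = Kᵢxᵢ:
  THF: x = 0.1327, y = 0.4513
  benzene: x = 0.1506, y = 0.3194
  o-xylene: x = 0.7166, y = 0.2293

x_benzene = 0.1506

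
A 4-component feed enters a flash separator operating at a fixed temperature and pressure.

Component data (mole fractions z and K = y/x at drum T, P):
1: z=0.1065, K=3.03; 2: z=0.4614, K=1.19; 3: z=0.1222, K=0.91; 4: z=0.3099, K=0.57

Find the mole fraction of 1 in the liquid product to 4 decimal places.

x_1 = 0.0514

Let ψ = V/F and solve Σ zᵢ(Kᵢ−1)/(1+ψ(Kᵢ−1)) = 0.
g(0) = ΣzᵢKᵢ − 1 = 0.1596 and g(1) = 1 − Σzᵢ/Kᵢ = -0.1008, so a root lies in (0, 1).
Iterate (Newton) starting at ψ = 0.5:
  ψ = 0.5000: g = 0.00608, g' = -0.2161 → ψ = 0.5282
  ψ = 0.5282: g = 0.00004, g' = -0.2130 → ψ = 0.5284
Converged at ψ = 0.5284.
Compositions from xᵢ = zᵢ/(1+ψ(Kᵢ−1)), yᵢ = Kᵢxᵢ:
  1: x = 0.0514, y = 0.1557
  2: x = 0.4193, y = 0.4990
  3: x = 0.1283, y = 0.1168
  4: x = 0.4010, y = 0.2286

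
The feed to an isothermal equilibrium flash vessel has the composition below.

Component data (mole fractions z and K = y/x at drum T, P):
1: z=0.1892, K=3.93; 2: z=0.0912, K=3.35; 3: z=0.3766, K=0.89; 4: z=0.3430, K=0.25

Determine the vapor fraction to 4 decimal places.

ψ = 0.3493

Let ψ = V/F and solve Σ zᵢ(Kᵢ−1)/(1+ψ(Kᵢ−1)) = 0.
Check two-phase: ΣzᵢKᵢ = 1.4700 > 1 and Σzᵢ/Kᵢ = 1.8705 > 1, so g(0) = 0.4700 > 0 and g(1) = -0.8705 < 0.
Iterate (Newton) starting at ψ = 0.32:
  ψ = 0.3200: g = 0.02701, g' = -0.9357 → ψ = 0.3489
  ψ = 0.3489: g = 0.00042, g' = -0.9081 → ψ = 0.3493
Converged at ψ = 0.3493.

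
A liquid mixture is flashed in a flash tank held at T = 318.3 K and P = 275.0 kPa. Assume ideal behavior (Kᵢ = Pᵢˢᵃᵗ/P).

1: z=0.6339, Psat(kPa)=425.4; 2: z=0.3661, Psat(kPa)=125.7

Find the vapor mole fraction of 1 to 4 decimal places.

Raoult's law: Kᵢ = Pᵢˢᵃᵗ/P = Pᵢˢᵃᵗ/275.0.
  K_1 = 425.4/275.0 = 1.546909, K_2 = 125.7/275.0 = 0.457091
Rachford–Rice: g(V/F) = Σ zᵢ(Kᵢ−1)/(1+V/F(Kᵢ−1)) = 0.
g(0) = ΣzᵢKᵢ − 1 = 0.1479 and g(1) = 1 − Σzᵢ/Kᵢ = -0.2107, so a root lies in (0, 1).
Newton–Raphson from V/F = 0.5:
  V/F = 0.5000: g = -0.00058, g' = -0.3202 → V/F = 0.4982
Converged at V/F = 0.4982.
Compositions from xᵢ = zᵢ/(1+V/F(Kᵢ−1)), yᵢ = Kᵢxᵢ:
  1: x = 0.4982, y = 0.7706
  2: x = 0.5018, y = 0.2294

y_1 = 0.7706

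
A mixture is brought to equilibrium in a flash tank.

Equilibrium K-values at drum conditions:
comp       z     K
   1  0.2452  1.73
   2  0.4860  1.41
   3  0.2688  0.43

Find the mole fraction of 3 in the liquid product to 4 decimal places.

x_3 = 0.4701

Material balance + equilibrium reduce to Σ zᵢ(Kᵢ−1)/(1+ψ(Kᵢ−1)) = 0.
Check two-phase: ΣzᵢKᵢ = 1.2250 > 1 and Σzᵢ/Kᵢ = 1.1115 > 1, so g(0) = 0.2250 > 0 and g(1) = -0.1115 < 0.
Iterate (Newton) starting at ψ = 0.46:
  ψ = 0.4600: g = 0.09398, g' = -0.2915 → ψ = 0.7824
  ψ = 0.7824: g = -0.01175, g' = -0.3843 → ψ = 0.7518
  ψ = 0.7518: g = -0.00023, g' = -0.3696 → ψ = 0.7512
Converged at ψ = 0.7512.
Compositions from xᵢ = zᵢ/(1+ψ(Kᵢ−1)), yᵢ = Kᵢxᵢ:
  1: x = 0.1584, y = 0.2740
  2: x = 0.3716, y = 0.5239
  3: x = 0.4701, y = 0.2021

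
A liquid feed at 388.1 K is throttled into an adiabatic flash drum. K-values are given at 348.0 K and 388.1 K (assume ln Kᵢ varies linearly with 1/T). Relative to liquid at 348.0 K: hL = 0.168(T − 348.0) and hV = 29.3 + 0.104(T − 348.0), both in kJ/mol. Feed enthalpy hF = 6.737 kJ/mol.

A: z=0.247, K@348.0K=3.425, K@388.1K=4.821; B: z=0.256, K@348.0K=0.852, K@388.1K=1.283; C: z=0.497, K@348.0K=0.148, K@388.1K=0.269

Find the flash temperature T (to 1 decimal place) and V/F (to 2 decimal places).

Adiabatic flash: solve Rachford–Rice at each trial T, then check hF = ψ·hV(T) + (1−ψ)·hL(T).
  T = 348.0 K: K = (3.425, 0.852, 0.148), RR gives ψ = 0.086, H_out = 2.526 kJ/mol
  T = 388.1 K: K = (4.821, 1.283, 0.269), RR gives ψ = 0.334, H_out = 15.669 kJ/mol
  T = 368.1 K: K = (4.103, 1.058, 0.203), RR gives ψ = 0.212, H_out = 9.321 kJ/mol
  T = 358.1 K: K = (3.760, 0.953, 0.174), RR gives ψ = 0.151, H_out = 6.026 kJ/mol
  T = 363.1 K: K = (3.930, 1.005, 0.188), RR gives ψ = 0.182, H_out = 7.690 kJ/mol
  T = 360.6 K: K = (3.845, 0.979, 0.181), RR gives ψ = 0.167, H_out = 6.863 kJ/mol
  T = 359.4 K: K = (3.804, 0.966, 0.178), RR gives ψ = 0.159, H_out = 6.462 kJ/mol
Linear interpolation between T = 359.4 (H_out = 6.462) and T = 360.6 (H_out = 6.863) on hF = 6.737 gives T ≈ 360.2 K, at which ψ = 0.16.

T = 360.2 K, V/F = 0.16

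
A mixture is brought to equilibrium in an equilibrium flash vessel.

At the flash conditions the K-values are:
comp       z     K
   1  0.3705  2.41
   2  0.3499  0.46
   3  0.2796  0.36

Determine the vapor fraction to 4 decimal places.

ψ = 0.1869

Newton–Raphson from ψ = 0.61:
  ψ = 0.6100: g = -0.29445, g' = -0.7480 → ψ = 0.2163
  ψ = 0.2163: g = -0.02133, g' = -0.7176 → ψ = 0.1866
  ψ = 0.1866: g = 0.00026, g' = -0.7356 → ψ = 0.1869
Converged at ψ = 0.1869.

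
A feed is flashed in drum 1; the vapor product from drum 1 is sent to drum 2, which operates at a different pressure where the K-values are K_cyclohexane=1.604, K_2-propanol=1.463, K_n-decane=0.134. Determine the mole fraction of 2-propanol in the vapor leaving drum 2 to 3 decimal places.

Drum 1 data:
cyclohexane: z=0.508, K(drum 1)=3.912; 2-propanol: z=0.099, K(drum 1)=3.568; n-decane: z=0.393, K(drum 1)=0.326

y_2-propanol (drum 2) = 0.148

Drum 1:
Rachford–Rice: g(ψ₁) = Σ zᵢ(Kᵢ−1)/(1+ψ₁(Kᵢ−1)) = 0.
Feasibility: ΣzᵢKᵢ = 2.469, Σzᵢ/Kᵢ = 1.363 — both > 1, two phases present.
Newton iteration, ψ₁⁰ = 0.5:
  ψ₁ = 0.500: g = 0.3141, g' = -1.245 → ψ₁ = 0.752
  ψ₁ = 0.752: g = 0.0131, g' = -1.234 → ψ₁ = 0.763
Converged at ψ₁ = 0.763.
Drum-1 compositions:
  cyclohexane: x = 0.158, y = 0.617
  2-propanol: x = 0.033, y = 0.119
  n-decane: x = 0.809, y = 0.264
Drum-2 feed = drum-1 vapor: z₂ = (0.6169, 0.1194, 0.2637).
Drum 2:
Material balance + equilibrium reduce to Σ zᵢ(Kᵢ−1)/(1+ψ₂(Kᵢ−1)) = 0.
g(0) = ΣzᵢKᵢ − 1 = 0.200 and g(1) = 1 − Σzᵢ/Kᵢ = -1.434, so a root lies in (0, 1).
Newton iteration, ψ₂⁰ = 0.5:
  ψ₂ = 0.500: g = -0.0716, g' = -0.765 → ψ₂ = 0.406
  ψ₂ = 0.406: g = -0.0066, g' = -0.634 → ψ₂ = 0.396
Converged at ψ₂ = 0.396.
  cyclohexane: x = 0.498, y = 0.799
  2-propanol: x = 0.101, y = 0.148
  n-decane: x = 0.401, y = 0.054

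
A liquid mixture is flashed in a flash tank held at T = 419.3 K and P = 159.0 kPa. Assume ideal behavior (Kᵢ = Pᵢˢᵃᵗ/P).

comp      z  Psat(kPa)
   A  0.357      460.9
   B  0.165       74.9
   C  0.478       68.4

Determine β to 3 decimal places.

β = 0.299

Raoult's law: Kᵢ = Pᵢˢᵃᵗ/P = Pᵢˢᵃᵗ/159.0.
  K_A = 460.9/159.0 = 2.89874, K_B = 74.9/159.0 = 0.47107, K_C = 68.4/159.0 = 0.43019
Rachford–Rice: g(β) = Σ zᵢ(Kᵢ−1)/(1+β(Kᵢ−1)) = 0.
Feasibility: ΣzᵢKᵢ = 1.318, Σzᵢ/Kᵢ = 1.585 — both > 1, two phases present.
Iterate (Newton) starting at β = 0.5:
  β = 0.500: g = -0.1518, g' = -0.728 → β = 0.291
  β = 0.291: g = 0.0067, g' = -0.821 → β = 0.299
Converged at β = 0.299.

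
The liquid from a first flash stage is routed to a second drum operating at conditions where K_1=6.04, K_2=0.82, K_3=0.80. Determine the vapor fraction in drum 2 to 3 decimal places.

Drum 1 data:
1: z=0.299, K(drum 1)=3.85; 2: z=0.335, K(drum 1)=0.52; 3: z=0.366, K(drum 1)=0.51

Drum 1:
Material balance + equilibrium reduce to Σ zᵢ(Kᵢ−1)/(1+ψ₁(Kᵢ−1)) = 0.
Check two-phase: ΣzᵢKᵢ = 1.512 > 1 and Σzᵢ/Kᵢ = 1.440 > 1, so g(0) = 0.512 > 0 and g(1) = -0.440 < 0.
Newton–Raphson from ψ₁ = 0.5:
  ψ₁ = 0.500: g = -0.0977, g' = -0.701 → ψ₁ = 0.361
  ψ₁ = 0.361: g = 0.0080, g' = -0.833 → ψ₁ = 0.370
Converged at ψ₁ = 0.370.
Drum-1 compositions:
  1: x = 0.145, y = 0.560
  2: x = 0.407, y = 0.212
  3: x = 0.447, y = 0.228
Drum-2 feed = drum-1 liquid: z₂ = (0.1455, 0.4074, 0.4471).
Drum 2:
Newton–Raphson from ψ₂ = 0.47:
  ψ₂ = 0.470: g = 0.0389, g' = -0.363 → ψ₂ = 0.577
  ψ₂ = 0.577: g = 0.0047, g' = -0.281 → ψ₂ = 0.594
Converged at ψ₂ = 0.594.
  1: x = 0.036, y = 0.220
  2: x = 0.456, y = 0.374
  3: x = 0.507, y = 0.406

V/F (drum 2) = 0.594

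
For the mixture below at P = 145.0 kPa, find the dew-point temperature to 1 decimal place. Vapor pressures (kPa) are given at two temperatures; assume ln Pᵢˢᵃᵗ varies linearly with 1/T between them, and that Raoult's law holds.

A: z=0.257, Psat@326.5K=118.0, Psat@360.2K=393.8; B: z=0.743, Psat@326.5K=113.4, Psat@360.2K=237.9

Dew-point temperature: Σzᵢ·P/Pᵢˢᵃᵗ(T) = 1. Interpolate ln Pᵢˢᵃᵗ = aᵢ + bᵢ/T.
  T = 326.5 K: ΣzᵢP/Pᵢˢᵃᵗ = 1.2658
  T = 360.2 K: ΣzᵢP/Pᵢˢᵃᵗ = 0.5475
  T = 343.4 K: ΣzᵢP/Pᵢˢᵃᵗ = 0.8109
  T = 334.9 K: ΣzᵢP/Pᵢˢᵃᵗ = 1.0075
  T = 339.1 K: ΣzᵢP/Pᵢˢᵃᵗ = 0.9035
  T = 337.0 K: ΣzᵢP/Pᵢˢᵃᵗ = 0.9537
Interpolating between 334.9 K and 337.0 K gives T ≈ 335.2 K.

T = 335.2 K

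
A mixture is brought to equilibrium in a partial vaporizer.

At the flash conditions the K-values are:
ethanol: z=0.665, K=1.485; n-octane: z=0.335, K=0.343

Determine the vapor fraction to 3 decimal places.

ψ = 0.321

Binary case is linear: z₁(K₁−1)(1+ψ(K₂−1)) + z₂(K₂−1)(1+ψ(K₁−1)) = 0
⇒ ψ = [z₁(K₁−1)+z₂(K₂−1)] / [−(K₁−1)(K₂−1)] = 0.1024/0.3186 = 0.321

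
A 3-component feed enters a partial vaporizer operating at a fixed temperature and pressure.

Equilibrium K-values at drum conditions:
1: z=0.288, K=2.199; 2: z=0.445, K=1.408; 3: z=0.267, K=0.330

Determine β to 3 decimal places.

Material balance + equilibrium reduce to Σ zᵢ(Kᵢ−1)/(1+β(Kᵢ−1)) = 0.
g(0) = ΣzᵢKᵢ − 1 = 0.348 and g(1) = 1 − Σzᵢ/Kᵢ = -0.256, so a root lies in (0, 1).
Newton iteration, β⁰ = 0.5:
  β = 0.500: g = 0.0977, g' = -0.484 → β = 0.702
  β = 0.702: g = -0.0090, g' = -0.594 → β = 0.687
  β = 0.687: g = -0.0001, g' = -0.581 → β = 0.686
Converged at β = 0.686.

β = 0.686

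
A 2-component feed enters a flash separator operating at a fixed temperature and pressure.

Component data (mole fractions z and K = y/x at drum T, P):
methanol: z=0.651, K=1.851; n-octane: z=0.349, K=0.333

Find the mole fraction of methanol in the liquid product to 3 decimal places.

Rachford–Rice: g(β) = Σ zᵢ(Kᵢ−1)/(1+β(Kᵢ−1)) = 0.
Check two-phase: ΣzᵢKᵢ = 1.321 > 1 and Σzᵢ/Kᵢ = 1.400 > 1, so g(0) = 0.321 > 0 and g(1) = -0.400 < 0.
Iterate (Newton) starting at β = 0.5:
  β = 0.500: g = 0.0394, g' = -0.582 → β = 0.568
  β = 0.568: g = -0.0011, g' = -0.617 → β = 0.566
Converged at β = 0.566.
Compositions from xᵢ = zᵢ/(1+β(Kᵢ−1)), yᵢ = Kᵢxᵢ:
  methanol: x = 0.439, y = 0.813
  n-octane: x = 0.561, y = 0.187

x_methanol = 0.439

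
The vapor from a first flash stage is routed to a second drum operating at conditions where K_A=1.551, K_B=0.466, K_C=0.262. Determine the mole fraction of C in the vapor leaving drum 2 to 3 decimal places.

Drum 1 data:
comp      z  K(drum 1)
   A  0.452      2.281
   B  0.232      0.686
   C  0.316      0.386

y_C (drum 2) = 0.061

Drum 1:
Let ψ₁ = V/F and solve Σ zᵢ(Kᵢ−1)/(1+ψ₁(Kᵢ−1)) = 0.
Feasibility: ΣzᵢKᵢ = 1.312, Σzᵢ/Kᵢ = 1.355 — both > 1, two phases present.
Iterate (Newton) starting at ψ₁ = 0.5:
  ψ₁ = 0.500: g = -0.0134, g' = -0.556 → ψ₁ = 0.476
Converged at ψ₁ = 0.476.
Drum-1 compositions:
  A: x = 0.281, y = 0.641
  B: x = 0.273, y = 0.187
  C: x = 0.446, y = 0.172
Drum-2 feed = drum-1 vapor: z₂ = (0.6406, 0.1871, 0.1723).
Drum 2:
Iterate (Newton) starting at ψ₂ = 0.5:
  ψ₂ = 0.500: g = -0.0611, g' = -0.455 → ψ₂ = 0.366
  ψ₂ = 0.366: g = -0.0045, g' = -0.393 → ψ₂ = 0.354
Converged at ψ₂ = 0.354.
  A: x = 0.536, y = 0.831
  B: x = 0.231, y = 0.108
  C: x = 0.233, y = 0.061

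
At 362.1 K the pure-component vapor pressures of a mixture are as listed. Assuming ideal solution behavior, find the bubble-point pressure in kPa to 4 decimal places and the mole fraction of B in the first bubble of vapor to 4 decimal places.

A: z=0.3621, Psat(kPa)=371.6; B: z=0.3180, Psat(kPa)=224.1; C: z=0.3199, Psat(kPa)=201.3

At the bubble point ψ → 0, so ΣzᵢKᵢ = 1 with Kᵢ = Pᵢˢᵃᵗ/P ⇒ P = ΣzᵢPᵢˢᵃᵗ.
P = 0.3621·371.6 + 0.3180·224.1 + 0.3199·201.3 = 270.2160 kPa
yᵢ = zᵢPᵢˢᵃᵗ/P ⇒ y_B = 0.3180·224.1/270.2160 = 0.2637

Pbub = 270.2160 kPa, y_B = 0.2637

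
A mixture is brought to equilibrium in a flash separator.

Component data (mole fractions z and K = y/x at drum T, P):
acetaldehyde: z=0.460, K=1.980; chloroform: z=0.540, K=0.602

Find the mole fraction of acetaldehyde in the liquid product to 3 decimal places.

x_acetaldehyde = 0.289

Material balance + equilibrium reduce to Σ zᵢ(Kᵢ−1)/(1+ψ(Kᵢ−1)) = 0.
Check two-phase: ΣzᵢKᵢ = 1.236 > 1 and Σzᵢ/Kᵢ = 1.129 > 1, so g(0) = 0.236 > 0 and g(1) = -0.129 < 0.
Binary case is linear: z₁(K₁−1)(1+ψ(K₂−1)) + z₂(K₂−1)(1+ψ(K₁−1)) = 0
⇒ ψ = [z₁(K₁−1)+z₂(K₂−1)] / [−(K₁−1)(K₂−1)] = 0.2359/0.3900 = 0.605
Compositions from xᵢ = zᵢ/(1+ψ(Kᵢ−1)), yᵢ = Kᵢxᵢ:
  acetaldehyde: x = 0.289, y = 0.572
  chloroform: x = 0.711, y = 0.428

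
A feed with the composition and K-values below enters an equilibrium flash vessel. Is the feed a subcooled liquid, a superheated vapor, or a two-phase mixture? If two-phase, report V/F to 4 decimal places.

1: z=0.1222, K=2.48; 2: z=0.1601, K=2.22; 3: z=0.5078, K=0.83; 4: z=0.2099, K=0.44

ΣzᵢKᵢ = 1.1723; Σzᵢ/Kᵢ = 1.2102.
Both exceed 1, so a two-phase solution exists.
Material balance + equilibrium reduce to Σ zᵢ(Kᵢ−1)/(1+ψ(Kᵢ−1)) = 0.
Newton–Raphson from ψ = 0.58:
  ψ = 0.5800: g = -0.05815, g' = -0.3217 → ψ = 0.3992
  ψ = 0.3992: g = 0.00104, g' = -0.3396 → ψ = 0.4023
Converged at ψ = 0.4023.

two-phase, V/F = 0.4023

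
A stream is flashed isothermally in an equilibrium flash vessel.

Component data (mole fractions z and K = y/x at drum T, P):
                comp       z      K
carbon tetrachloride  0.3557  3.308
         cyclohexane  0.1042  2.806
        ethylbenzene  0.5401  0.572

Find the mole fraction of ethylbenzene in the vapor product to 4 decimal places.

y_ethylbenzene = 0.4781

Rachford–Rice: g(ψ) = Σ zᵢ(Kᵢ−1)/(1+ψ(Kᵢ−1)) = 0.
Feasibility: ΣzᵢKᵢ = 1.7780, Σzᵢ/Kᵢ = 1.0889 — both > 1, two phases present.
Newton iteration, ψ⁰ = 0.5:
  ψ = 0.5000: g = 0.18592, g' = -0.6624 → ψ = 0.7807
  ψ = 0.7807: g = 0.02393, g' = -0.5230 → ψ = 0.8264
  ψ = 0.8264: g = 0.00018, g' = -0.5157 → ψ = 0.8268
Converged at ψ = 0.8268.
Compositions from xᵢ = zᵢ/(1+ψ(Kᵢ−1)), yᵢ = Kᵢxᵢ:
  carbon tetrachloride: x = 0.1223, y = 0.4046
  cyclohexane: x = 0.0418, y = 0.1173
  ethylbenzene: x = 0.8359, y = 0.4781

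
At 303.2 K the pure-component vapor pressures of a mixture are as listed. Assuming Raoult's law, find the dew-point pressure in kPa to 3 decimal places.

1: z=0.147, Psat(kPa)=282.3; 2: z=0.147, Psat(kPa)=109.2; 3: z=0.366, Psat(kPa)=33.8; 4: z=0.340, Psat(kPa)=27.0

At the dew point ψ → 1, so Σzᵢ/Kᵢ = 1 with Kᵢ = Pᵢˢᵃᵗ/P ⇒ 1/P = Σzᵢ/Pᵢˢᵃᵗ.
1/P = 0.147/282.3 + 0.147/109.2 + 0.366/33.8 + 0.340/27.0 = 0.025288 ⇒ P = 39.545 kPa

Pdew = 39.545 kPa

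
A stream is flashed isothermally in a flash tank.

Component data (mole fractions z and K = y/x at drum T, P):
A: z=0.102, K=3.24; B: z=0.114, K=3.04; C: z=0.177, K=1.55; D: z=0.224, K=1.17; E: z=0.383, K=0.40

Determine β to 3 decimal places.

Rachford–Rice: g(β) = Σ zᵢ(Kᵢ−1)/(1+β(Kᵢ−1)) = 0.
Check two-phase: ΣzᵢKᵢ = 1.367 > 1 and Σzᵢ/Kᵢ = 1.332 > 1, so g(0) = 0.367 > 0 and g(1) = -0.332 < 0.
Newton–Raphson from β = 0.5:
  β = 0.500: g = 0.0061, g' = -0.550 → β = 0.511
Converged at β = 0.511.

β = 0.511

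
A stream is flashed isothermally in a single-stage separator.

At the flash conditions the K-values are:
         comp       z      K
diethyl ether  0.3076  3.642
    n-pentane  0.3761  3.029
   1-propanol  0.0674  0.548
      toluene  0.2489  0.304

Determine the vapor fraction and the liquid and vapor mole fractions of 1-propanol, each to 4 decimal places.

ψ = 0.8965, x_1-propanol = 0.1133, y_1-propanol = 0.0621

Let ψ = V/F and solve Σ zᵢ(Kᵢ−1)/(1+ψ(Kᵢ−1)) = 0.
g(0) = ΣzᵢKᵢ − 1 = 1.3721 and g(1) = 1 − Σzᵢ/Kᵢ = -0.1504, so a root lies in (0, 1).
Newton–Raphson from ψ = 0.5:
  ψ = 0.5000: g = 0.42389, g' = -1.0867 → ψ = 0.8901
  ψ = 0.8901: g = 0.00820, g' = -1.2591 → ψ = 0.8966
  ψ = 0.8966: g = -0.00005, g' = -1.2759 → ψ = 0.8965
Converged at ψ = 0.8965.
Compositions from xᵢ = zᵢ/(1+ψ(Kᵢ−1)), yᵢ = Kᵢxᵢ:
  diethyl ether: x = 0.0913, y = 0.3326
  n-pentane: x = 0.1334, y = 0.4041
  1-propanol: x = 0.1133, y = 0.0621
  toluene: x = 0.6620, y = 0.2012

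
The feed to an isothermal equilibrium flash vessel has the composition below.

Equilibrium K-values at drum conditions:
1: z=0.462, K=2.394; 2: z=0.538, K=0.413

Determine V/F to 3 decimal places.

Material balance + equilibrium reduce to Σ zᵢ(Kᵢ−1)/(1+V/F(Kᵢ−1)) = 0.
Check two-phase: ΣzᵢKᵢ = 1.328 > 1 and Σzᵢ/Kᵢ = 1.496 > 1, so g(0) = 0.328 > 0 and g(1) = -0.496 < 0.
Binary case is linear: z₁(K₁−1)(1+V/F(K₂−1)) + z₂(K₂−1)(1+V/F(K₁−1)) = 0
⇒ V/F = [z₁(K₁−1)+z₂(K₂−1)] / [−(K₁−1)(K₂−1)] = 0.3282/0.8183 = 0.401

V/F = 0.401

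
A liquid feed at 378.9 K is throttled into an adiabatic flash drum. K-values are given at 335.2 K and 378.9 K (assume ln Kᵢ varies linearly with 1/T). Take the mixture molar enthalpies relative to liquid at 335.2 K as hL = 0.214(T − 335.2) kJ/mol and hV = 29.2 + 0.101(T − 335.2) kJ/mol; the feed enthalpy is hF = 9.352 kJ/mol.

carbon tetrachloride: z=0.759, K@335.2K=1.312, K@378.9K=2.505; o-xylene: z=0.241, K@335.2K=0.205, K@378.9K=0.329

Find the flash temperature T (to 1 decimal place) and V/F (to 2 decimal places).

T = 337.7 K, V/F = 0.31

Adiabatic flash: solve Rachford–Rice at each trial T, then check hF = ψ·hV(T) + (1−ψ)·hL(T).
  T = 335.2 K: K = (1.312, 0.205), RR gives ψ = 0.182, H_out = 5.323 kJ/mol
  T = 378.9 K: K = (2.505, 0.329), RR gives ψ = 0.971, H_out = 32.910 kJ/mol
  T = 357.0 K: K = (1.848, 0.263), RR gives ψ = 0.746, H_out = 24.612 kJ/mol
  T = 346.1 K: K = (1.565, 0.233), RR gives ψ = 0.564, H_out = 18.098 kJ/mol
  T = 340.6 K: K = (1.434, 0.219), RR gives ψ = 0.416, H_out = 13.055 kJ/mol
  T = 337.9 K: K = (1.372, 0.212), RR gives ψ = 0.315, H_out = 9.690 kJ/mol
  T = 336.5 K: K = (1.341, 0.208), RR gives ψ = 0.251, H_out = 7.581 kJ/mol
Linear interpolation between T = 336.5 (H_out = 7.581) and T = 337.9 (H_out = 9.690) on hF = 9.352 gives T ≈ 337.7 K, at which ψ = 0.31.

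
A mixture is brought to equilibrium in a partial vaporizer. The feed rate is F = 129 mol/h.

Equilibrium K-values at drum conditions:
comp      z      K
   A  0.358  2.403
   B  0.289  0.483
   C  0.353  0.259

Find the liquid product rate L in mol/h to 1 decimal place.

L = 116.0 mol/h

Material balance + equilibrium reduce to Σ zᵢ(Kᵢ−1)/(1+V/F(Kᵢ−1)) = 0.
Feasibility: ΣzᵢKᵢ = 1.091, Σzᵢ/Kᵢ = 2.110 — both > 1, two phases present.
Newton iteration, V/F⁰ = 0.5:
  V/F = 0.500: g = -0.3218, g' = -0.873 → V/F = 0.131
  V/F = 0.131: g = -0.0260, g' = -0.829 → V/F = 0.100
Converged at V/F = 0.100.
Then V = V/F·F = 0.1005·129 = 13.0 mol/h and L = F − V = 116.0 mol/h.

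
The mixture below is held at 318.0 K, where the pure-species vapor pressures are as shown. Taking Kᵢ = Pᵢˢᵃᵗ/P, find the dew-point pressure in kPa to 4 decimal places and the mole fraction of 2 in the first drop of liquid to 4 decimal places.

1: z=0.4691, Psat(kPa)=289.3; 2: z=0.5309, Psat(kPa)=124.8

Pdew = 170.1981 kPa, x_2 = 0.7240

At the dew point ψ → 1, so Σzᵢ/Kᵢ = 1 with Kᵢ = Pᵢˢᵃᵗ/P ⇒ 1/P = Σzᵢ/Pᵢˢᵃᵗ.
1/P = 0.4691/289.3 + 0.5309/124.8 = 0.0058755 ⇒ P = 170.1981 kPa
xᵢ = zᵢP/Pᵢˢᵃᵗ ⇒ x_2 = 0.5309·170.1981/124.8 = 0.7240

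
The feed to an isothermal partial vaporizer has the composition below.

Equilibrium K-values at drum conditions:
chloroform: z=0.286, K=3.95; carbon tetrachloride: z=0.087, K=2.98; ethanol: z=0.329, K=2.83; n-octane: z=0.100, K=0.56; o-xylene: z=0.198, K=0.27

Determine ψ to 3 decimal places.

ψ = 0.919

Rachford–Rice: g(ψ) = Σ zᵢ(Kᵢ−1)/(1+ψ(Kᵢ−1)) = 0.
Check two-phase: ΣzᵢKᵢ = 2.429 > 1 and Σzᵢ/Kᵢ = 1.130 > 1, so g(0) = 1.429 > 0 and g(1) = -0.130 < 0.
Iterate (Newton) starting at ψ = 0.61:
  ψ = 0.610: g = 0.3432, g' = -1.013 → ψ = 0.949
  ψ = 0.949: g = -0.0439, g' = -1.535 → ψ = 0.920
  ψ = 0.920: g = -0.0019, g' = -1.410 → ψ = 0.919
Converged at ψ = 0.919.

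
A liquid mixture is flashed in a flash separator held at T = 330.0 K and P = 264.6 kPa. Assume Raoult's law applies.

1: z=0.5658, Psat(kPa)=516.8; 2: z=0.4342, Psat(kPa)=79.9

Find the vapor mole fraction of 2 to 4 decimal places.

Raoult's law: Kᵢ = Pᵢˢᵃᵗ/P = Pᵢˢᵃᵗ/264.6.
  K_1 = 516.8/264.6 = 1.953137, K_2 = 79.9/264.6 = 0.301965
Material balance + equilibrium reduce to Σ zᵢ(Kᵢ−1)/(1+V/F(Kᵢ−1)) = 0.
g(0) = ΣzᵢKᵢ − 1 = 0.2362 and g(1) = 1 − Σzᵢ/Kᵢ = -0.7276, so a root lies in (0, 1).
Binary case is linear: z₁(K₁−1)(1+V/F(K₂−1)) + z₂(K₂−1)(1+V/F(K₁−1)) = 0
⇒ V/F = [z₁(K₁−1)+z₂(K₂−1)] / [−(K₁−1)(K₂−1)] = 0.23620/0.66532 = 0.3550
Compositions from xᵢ = zᵢ/(1+V/F(Kᵢ−1)), yᵢ = Kᵢxᵢ:
  1: x = 0.4228, y = 0.8257
  2: x = 0.5772, y = 0.1743

y_2 = 0.1743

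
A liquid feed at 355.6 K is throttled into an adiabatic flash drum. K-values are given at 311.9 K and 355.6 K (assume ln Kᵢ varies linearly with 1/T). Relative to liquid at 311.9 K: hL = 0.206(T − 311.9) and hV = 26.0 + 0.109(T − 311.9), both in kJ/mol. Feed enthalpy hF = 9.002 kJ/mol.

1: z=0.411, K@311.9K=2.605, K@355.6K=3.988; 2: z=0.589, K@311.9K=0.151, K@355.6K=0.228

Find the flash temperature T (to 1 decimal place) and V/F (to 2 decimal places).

Adiabatic flash: solve Rachford–Rice at each trial T, then check hF = ψ·hV(T) + (1−ψ)·hL(T).
  T = 311.9 K: K = (2.605, 0.151), RR gives ψ = 0.117, H_out = 3.045 kJ/mol
  T = 355.6 K: K = (3.988, 0.228), RR gives ψ = 0.335, H_out = 16.298 kJ/mol
  T = 333.8 K: K = (3.270, 0.188), RR gives ψ = 0.247, H_out = 10.403 kJ/mol
  T = 322.9 K: K = (2.931, 0.169), RR gives ψ = 0.190, H_out = 6.998 kJ/mol
  T = 328.4 K: K = (3.100, 0.179), RR gives ψ = 0.220, H_out = 8.767 kJ/mol
  T = 331.1 K: K = (3.185, 0.183), RR gives ψ = 0.234, H_out = 9.597 kJ/mol
  T = 329.8 K: K = (3.144, 0.181), RR gives ψ = 0.227, H_out = 9.200 kJ/mol
Linear interpolation between T = 328.4 (H_out = 8.767) and T = 329.8 (H_out = 9.200) on hF = 9.002 gives T ≈ 329.2 K, at which ψ = 0.22.

T = 329.2 K, V/F = 0.22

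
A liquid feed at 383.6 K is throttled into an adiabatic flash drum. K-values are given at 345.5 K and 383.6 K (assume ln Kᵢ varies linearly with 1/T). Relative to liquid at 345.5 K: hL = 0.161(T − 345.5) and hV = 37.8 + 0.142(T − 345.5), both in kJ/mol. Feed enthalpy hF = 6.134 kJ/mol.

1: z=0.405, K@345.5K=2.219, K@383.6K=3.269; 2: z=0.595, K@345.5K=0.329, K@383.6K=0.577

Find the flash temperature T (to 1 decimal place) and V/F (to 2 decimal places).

T = 348.0 K, V/F = 0.15

Adiabatic flash: solve Rachford–Rice at each trial T, then check hF = ψ·hV(T) + (1−ψ)·hL(T).
  T = 345.5 K: K = (2.219, 0.329), RR gives ψ = 0.115, H_out = 4.365 kJ/mol
  T = 383.6 K: K = (3.269, 0.577), RR gives ψ = 0.695, H_out = 31.910 kJ/mol
  T = 364.6 K: K = (2.722, 0.442), RR gives ψ = 0.381, H_out = 17.335 kJ/mol
  T = 355.1 K: K = (2.466, 0.383), RR gives ψ = 0.251, H_out = 10.982 kJ/mol
  T = 350.3 K: K = (2.341, 0.356), RR gives ψ = 0.185, H_out = 7.736 kJ/mol
  T = 347.9 K: K = (2.280, 0.342), RR gives ψ = 0.151, H_out = 6.071 kJ/mol
Linear interpolation between T = 347.9 (H_out = 6.071) and T = 350.3 (H_out = 7.736) on hF = 6.134 gives T ≈ 348.0 K, at which ψ = 0.15.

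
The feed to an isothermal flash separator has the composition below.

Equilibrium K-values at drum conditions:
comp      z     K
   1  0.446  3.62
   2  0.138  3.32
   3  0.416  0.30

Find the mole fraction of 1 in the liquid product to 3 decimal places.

Newton iteration, ψ⁰ = 0.5:
  ψ = 0.500: g = 0.2061, g' = -1.215 → ψ = 0.670
  ψ = 0.670: g = 0.0016, g' = -1.240 → ψ = 0.671
Converged at ψ = 0.671.
Compositions from xᵢ = zᵢ/(1+ψ(Kᵢ−1)), yᵢ = Kᵢxᵢ:
  1: x = 0.162, y = 0.585
  2: x = 0.054, y = 0.179
  3: x = 0.784, y = 0.235

x_1 = 0.162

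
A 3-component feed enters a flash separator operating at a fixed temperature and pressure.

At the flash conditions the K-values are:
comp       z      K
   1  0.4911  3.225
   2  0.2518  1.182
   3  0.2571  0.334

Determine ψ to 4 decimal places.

ψ = 0.8750

Let ψ = V/F and solve Σ zᵢ(Kᵢ−1)/(1+ψ(Kᵢ−1)) = 0.
g(0) = ΣzᵢKᵢ − 1 = 0.9673 and g(1) = 1 − Σzᵢ/Kᵢ = -0.1351, so a root lies in (0, 1).
Iterate (Newton) starting at ψ = 0.5:
  ψ = 0.5000: g = 0.30254, g' = -0.8081 → ψ = 0.8744
  ψ = 0.8744: g = 0.00055, g' = -0.9402 → ψ = 0.8750
Converged at ψ = 0.8750.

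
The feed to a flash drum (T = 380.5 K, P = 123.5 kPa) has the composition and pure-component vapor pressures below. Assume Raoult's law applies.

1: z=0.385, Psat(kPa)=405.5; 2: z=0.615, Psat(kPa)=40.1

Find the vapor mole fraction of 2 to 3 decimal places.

y_2 = 0.251

Raoult's law: Kᵢ = Pᵢˢᵃᵗ/P = Pᵢˢᵃᵗ/123.5.
  K_1 = 405.5/123.5 = 3.28340, K_2 = 40.1/123.5 = 0.32470
Material balance + equilibrium reduce to Σ zᵢ(Kᵢ−1)/(1+V/F(Kᵢ−1)) = 0.
Feasibility: ΣzᵢKᵢ = 1.464, Σzᵢ/Kᵢ = 2.011 — both > 1, two phases present.
Binary case is linear: z₁(K₁−1)(1+V/F(K₂−1)) + z₂(K₂−1)(1+V/F(K₁−1)) = 0
⇒ V/F = [z₁(K₁−1)+z₂(K₂−1)] / [−(K₁−1)(K₂−1)] = 0.4638/1.5420 = 0.301
Compositions from xᵢ = zᵢ/(1+V/F(Kᵢ−1)), yᵢ = Kᵢxᵢ:
  1: x = 0.228, y = 0.749
  2: x = 0.772, y = 0.251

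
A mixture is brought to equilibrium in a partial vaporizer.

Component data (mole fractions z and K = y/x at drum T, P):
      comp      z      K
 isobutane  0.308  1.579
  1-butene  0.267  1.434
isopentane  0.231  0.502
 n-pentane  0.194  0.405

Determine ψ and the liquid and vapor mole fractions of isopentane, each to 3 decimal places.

ψ = 0.227, x_isopentane = 0.260, y_isopentane = 0.131

Rachford–Rice: g(ψ) = Σ zᵢ(Kᵢ−1)/(1+ψ(Kᵢ−1)) = 0.
g(0) = ΣzᵢKᵢ − 1 = 0.064 and g(1) = 1 − Σzᵢ/Kᵢ = -0.320, so a root lies in (0, 1).
Iterate (Newton) starting at ψ = 0.5:
  ψ = 0.500: g = -0.0840, g' = -0.337 → ψ = 0.251
  ψ = 0.251: g = -0.0069, g' = -0.289 → ψ = 0.227
Converged at ψ = 0.227.
Compositions from xᵢ = zᵢ/(1+ψ(Kᵢ−1)), yᵢ = Kᵢxᵢ:
  isobutane: x = 0.272, y = 0.430
  1-butene: x = 0.243, y = 0.349
  isopentane: x = 0.260, y = 0.131
  n-pentane: x = 0.224, y = 0.091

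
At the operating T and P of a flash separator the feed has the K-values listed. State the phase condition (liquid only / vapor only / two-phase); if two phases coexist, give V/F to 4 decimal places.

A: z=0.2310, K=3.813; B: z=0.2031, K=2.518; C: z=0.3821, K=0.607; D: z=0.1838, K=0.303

ΣzᵢKᵢ = 1.6798; Σzᵢ/Kᵢ = 1.3773.
Both exceed 1, so a two-phase solution exists.
Newton iteration, ψ⁰ = 0.5:
  ψ = 0.5000: g = 0.06177, g' = -0.7687 → ψ = 0.5804
  ψ = 0.5804: g = 0.00108, g' = -0.7469 → ψ = 0.5818
Converged at ψ = 0.5818.

two-phase, V/F = 0.5818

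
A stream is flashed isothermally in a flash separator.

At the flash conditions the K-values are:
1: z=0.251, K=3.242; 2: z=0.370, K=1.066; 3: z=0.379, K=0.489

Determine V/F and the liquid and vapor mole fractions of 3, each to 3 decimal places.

V/F = 0.564, x_3 = 0.532, y_3 = 0.260

Rachford–Rice: g(V/F) = Σ zᵢ(Kᵢ−1)/(1+V/F(Kᵢ−1)) = 0.
g(0) = ΣzᵢKᵢ − 1 = 0.393 and g(1) = 1 − Σzᵢ/Kᵢ = -0.200, so a root lies in (0, 1).
Newton–Raphson from V/F = 0.42:
  V/F = 0.420: g = 0.0670, g' = -0.497 → V/F = 0.555
  V/F = 0.555: g = 0.0040, g' = -0.445 → V/F = 0.564
Converged at V/F = 0.564.
Compositions from xᵢ = zᵢ/(1+V/F(Kᵢ−1)), yᵢ = Kᵢxᵢ:
  1: x = 0.111, y = 0.359
  2: x = 0.357, y = 0.380
  3: x = 0.532, y = 0.260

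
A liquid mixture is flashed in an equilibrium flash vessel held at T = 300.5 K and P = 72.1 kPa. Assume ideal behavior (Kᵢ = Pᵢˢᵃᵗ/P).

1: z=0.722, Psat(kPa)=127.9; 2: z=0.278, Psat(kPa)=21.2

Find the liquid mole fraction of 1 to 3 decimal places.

Raoult's law: Kᵢ = Pᵢˢᵃᵗ/P = Pᵢˢᵃᵗ/72.1.
  K_1 = 127.9/72.1 = 1.77393, K_2 = 21.2/72.1 = 0.29404
Material balance + equilibrium reduce to Σ zᵢ(Kᵢ−1)/(1+V/F(Kᵢ−1)) = 0.
Check two-phase: ΣzᵢKᵢ = 1.363 > 1 and Σzᵢ/Kᵢ = 1.352 > 1, so g(0) = 0.363 > 0 and g(1) = -0.352 < 0.
Binary case is linear: z₁(K₁−1)(1+V/F(K₂−1)) + z₂(K₂−1)(1+V/F(K₁−1)) = 0
⇒ V/F = [z₁(K₁−1)+z₂(K₂−1)] / [−(K₁−1)(K₂−1)] = 0.3625/0.5464 = 0.664
Compositions from xᵢ = zᵢ/(1+V/F(Kᵢ−1)), yᵢ = Kᵢxᵢ:
  1: x = 0.477, y = 0.846
  2: x = 0.523, y = 0.154

x_1 = 0.477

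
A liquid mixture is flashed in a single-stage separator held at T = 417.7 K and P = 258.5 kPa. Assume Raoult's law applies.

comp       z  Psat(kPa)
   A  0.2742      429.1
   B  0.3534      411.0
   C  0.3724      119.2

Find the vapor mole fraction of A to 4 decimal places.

Raoult's law: Kᵢ = Pᵢˢᵃᵗ/P = Pᵢˢᵃᵗ/258.5.
  K_A = 429.1/258.5 = 1.659961, K_B = 411.0/258.5 = 1.589942, K_C = 119.2/258.5 = 0.461122
Material balance + equilibrium reduce to Σ zᵢ(Kᵢ−1)/(1+V/F(Kᵢ−1)) = 0.
Check two-phase: ΣzᵢKᵢ = 1.1888 > 1 and Σzᵢ/Kᵢ = 1.1951 > 1, so g(0) = 0.1888 > 0 and g(1) = -0.1951 < 0.
Iterate (Newton) starting at V/F = 0.5:
  V/F = 0.5000: g = 0.02237, g' = -0.3435 → V/F = 0.5651
  V/F = 0.5651: g = -0.00039, g' = -0.3561 → V/F = 0.5640
Converged at V/F = 0.5640.
Compositions from xᵢ = zᵢ/(1+V/F(Kᵢ−1)), yᵢ = Kᵢxᵢ:
  A: x = 0.1998, y = 0.3317
  B: x = 0.2652, y = 0.4216
  C: x = 0.5350, y = 0.2467

y_A = 0.3317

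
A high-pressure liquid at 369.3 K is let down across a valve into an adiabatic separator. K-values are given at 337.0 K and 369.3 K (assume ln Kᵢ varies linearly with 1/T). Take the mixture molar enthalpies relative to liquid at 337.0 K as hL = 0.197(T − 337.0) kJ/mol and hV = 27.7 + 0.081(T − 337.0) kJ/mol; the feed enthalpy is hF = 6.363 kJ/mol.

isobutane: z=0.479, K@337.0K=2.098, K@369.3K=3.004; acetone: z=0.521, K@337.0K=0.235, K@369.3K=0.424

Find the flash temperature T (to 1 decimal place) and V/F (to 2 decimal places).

T = 340.8 K, V/F = 0.21

Adiabatic flash: solve Rachford–Rice at each trial T, then check hF = ψ·hV(T) + (1−ψ)·hL(T).
  T = 337.0 K: K = (2.098, 0.235), RR gives ψ = 0.152, H_out = 4.201 kJ/mol
  T = 369.3 K: K = (3.004, 0.424), RR gives ψ = 0.572, H_out = 20.055 kJ/mol
  T = 353.1 K: K = (2.530, 0.320), RR gives ψ = 0.363, H_out = 12.561 kJ/mol
  T = 345.1 K: K = (2.310, 0.275), RR gives ψ = 0.263, H_out = 8.642 kJ/mol
  T = 341.1 K: K = (2.204, 0.255), RR gives ψ = 0.210, H_out = 6.529 kJ/mol
  T = 339.1 K: K = (2.152, 0.245), RR gives ψ = 0.182, H_out = 5.416 kJ/mol
Linear interpolation between T = 339.1 (H_out = 5.416) and T = 341.1 (H_out = 6.529) on hF = 6.363 gives T ≈ 340.8 K, at which ψ = 0.21.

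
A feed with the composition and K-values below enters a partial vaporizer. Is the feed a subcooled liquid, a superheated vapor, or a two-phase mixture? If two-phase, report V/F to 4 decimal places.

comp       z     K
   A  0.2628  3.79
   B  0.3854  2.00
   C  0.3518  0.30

ΣzᵢKᵢ = 1.8724; Σzᵢ/Kᵢ = 1.4347.
Both exceed 1, so a two-phase solution exists.
Material balance + equilibrium reduce to Σ zᵢ(Kᵢ−1)/(1+ψ(Kᵢ−1)) = 0.
Iterate (Newton) starting at ψ = 0.31:
  ψ = 0.3100: g = 0.37285, g' = -1.0939 → ψ = 0.6508
  ψ = 0.6508: g = 0.04151, g' = -0.9810 → ψ = 0.6931
  ψ = 0.6931: g = -0.00083, g' = -1.0226 → ψ = 0.6923
Converged at ψ = 0.6923.

two-phase, V/F = 0.6923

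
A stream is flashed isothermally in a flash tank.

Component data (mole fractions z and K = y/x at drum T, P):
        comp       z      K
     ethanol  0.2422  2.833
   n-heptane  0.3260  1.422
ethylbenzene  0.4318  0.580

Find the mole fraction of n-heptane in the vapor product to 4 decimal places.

Rachford–Rice: g(ψ) = Σ zᵢ(Kᵢ−1)/(1+ψ(Kᵢ−1)) = 0.
Feasibility: ΣzᵢKᵢ = 1.4002, Σzᵢ/Kᵢ = 1.0592 — both > 1, two phases present.
Newton–Raphson from ψ = 0.35:
  ψ = 0.3500: g = 0.17771, g' = -0.4507 → ψ = 0.7442
  ψ = 0.7442: g = 0.02865, g' = -0.3404 → ψ = 0.8284
  ψ = 0.8284: g = 0.00009, g' = -0.3393 → ψ = 0.8287
Converged at ψ = 0.8287.
Compositions from xᵢ = zᵢ/(1+ψ(Kᵢ−1)), yᵢ = Kᵢxᵢ:
  ethanol: x = 0.0962, y = 0.2724
  n-heptane: x = 0.2415, y = 0.3435
  ethylbenzene: x = 0.6623, y = 0.3841

y_n-heptane = 0.3435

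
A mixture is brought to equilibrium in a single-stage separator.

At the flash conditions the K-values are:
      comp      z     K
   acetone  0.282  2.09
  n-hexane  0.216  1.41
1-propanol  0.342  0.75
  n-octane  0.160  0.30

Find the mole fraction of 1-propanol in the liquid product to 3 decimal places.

Rachford–Rice: g(V/F) = Σ zᵢ(Kᵢ−1)/(1+V/F(Kᵢ−1)) = 0.
Feasibility: ΣzᵢKᵢ = 1.198, Σzᵢ/Kᵢ = 1.277 — both > 1, two phases present.
Iterate (Newton) starting at V/F = 0.44:
  V/F = 0.440: g = 0.0249, g' = -0.370 → V/F = 0.507
  V/F = 0.507: g = -0.0003, g' = -0.380 → V/F = 0.506
Converged at V/F = 0.506.
Compositions from xᵢ = zᵢ/(1+V/F(Kᵢ−1)), yᵢ = Kᵢxᵢ:
  acetone: x = 0.182, y = 0.380
  n-hexane: x = 0.179, y = 0.252
  1-propanol: x = 0.392, y = 0.294
  n-octane: x = 0.248, y = 0.074

x_1-propanol = 0.392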